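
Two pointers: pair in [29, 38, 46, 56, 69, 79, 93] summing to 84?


lo=0(29)+hi=6(93)=122
lo=0(29)+hi=5(79)=108
lo=0(29)+hi=4(69)=98
lo=0(29)+hi=3(56)=85
lo=0(29)+hi=2(46)=75
lo=1(38)+hi=2(46)=84

Yes: 38+46=84


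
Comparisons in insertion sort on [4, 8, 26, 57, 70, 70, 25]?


Algorithm: insertion sort
Input: [4, 8, 26, 57, 70, 70, 25]
Sorted: [4, 8, 25, 26, 57, 70, 70]

10


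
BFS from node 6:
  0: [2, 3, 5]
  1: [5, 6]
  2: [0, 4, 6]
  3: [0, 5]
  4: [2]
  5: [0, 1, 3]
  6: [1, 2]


Visit 6, enqueue [1, 2]
Visit 1, enqueue [5]
Visit 2, enqueue [0, 4]
Visit 5, enqueue [3]
Visit 0, enqueue []
Visit 4, enqueue []
Visit 3, enqueue []

BFS order: [6, 1, 2, 5, 0, 4, 3]


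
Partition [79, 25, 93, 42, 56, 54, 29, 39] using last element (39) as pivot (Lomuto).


Pivot: 39
  25 <= 39: swap -> [25, 79, 93, 42, 56, 54, 29, 39]
  29 <= 39: swap -> [25, 29, 93, 42, 56, 54, 79, 39]
Place pivot at 2: [25, 29, 39, 42, 56, 54, 79, 93]

Partitioned: [25, 29, 39, 42, 56, 54, 79, 93]


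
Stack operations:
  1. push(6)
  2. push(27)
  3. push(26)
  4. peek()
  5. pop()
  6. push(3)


push(6) -> [6]
push(27) -> [6, 27]
push(26) -> [6, 27, 26]
peek()->26
pop()->26, [6, 27]
push(3) -> [6, 27, 3]

Final stack: [6, 27, 3]


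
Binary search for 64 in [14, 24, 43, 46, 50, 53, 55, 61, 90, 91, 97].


Step 1: lo=0, hi=10, mid=5, val=53
Step 2: lo=6, hi=10, mid=8, val=90
Step 3: lo=6, hi=7, mid=6, val=55
Step 4: lo=7, hi=7, mid=7, val=61

Not found


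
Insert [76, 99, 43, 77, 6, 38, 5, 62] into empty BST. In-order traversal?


Insert 76: root
Insert 99: R from 76
Insert 43: L from 76
Insert 77: R from 76 -> L from 99
Insert 6: L from 76 -> L from 43
Insert 38: L from 76 -> L from 43 -> R from 6
Insert 5: L from 76 -> L from 43 -> L from 6
Insert 62: L from 76 -> R from 43

In-order: [5, 6, 38, 43, 62, 76, 77, 99]


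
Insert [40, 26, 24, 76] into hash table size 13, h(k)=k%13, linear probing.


Insert 40: h=1 -> slot 1
Insert 26: h=0 -> slot 0
Insert 24: h=11 -> slot 11
Insert 76: h=11, 1 probes -> slot 12

Table: [26, 40, None, None, None, None, None, None, None, None, None, 24, 76]


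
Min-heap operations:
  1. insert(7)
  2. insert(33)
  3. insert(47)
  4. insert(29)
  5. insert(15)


insert(7) -> [7]
insert(33) -> [7, 33]
insert(47) -> [7, 33, 47]
insert(29) -> [7, 29, 47, 33]
insert(15) -> [7, 15, 47, 33, 29]

Final heap: [7, 15, 47, 33, 29]


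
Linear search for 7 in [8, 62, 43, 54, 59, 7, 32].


i=0: 8!=7
i=1: 62!=7
i=2: 43!=7
i=3: 54!=7
i=4: 59!=7
i=5: 7==7 found!

Found at 5, 6 comps


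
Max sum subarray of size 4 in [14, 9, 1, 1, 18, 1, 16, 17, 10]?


[0:4]: 25
[1:5]: 29
[2:6]: 21
[3:7]: 36
[4:8]: 52
[5:9]: 44

Max: 52 at [4:8]


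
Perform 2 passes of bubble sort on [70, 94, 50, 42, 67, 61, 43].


Initial: [70, 94, 50, 42, 67, 61, 43]
Pass 1: [70, 50, 42, 67, 61, 43, 94] (5 swaps)
Pass 2: [50, 42, 67, 61, 43, 70, 94] (5 swaps)

After 2 passes: [50, 42, 67, 61, 43, 70, 94]


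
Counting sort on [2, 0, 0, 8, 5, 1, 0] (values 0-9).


Input: [2, 0, 0, 8, 5, 1, 0]
Counts: [3, 1, 1, 0, 0, 1, 0, 0, 1, 0]

Sorted: [0, 0, 0, 1, 2, 5, 8]


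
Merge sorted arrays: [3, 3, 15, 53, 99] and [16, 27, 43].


Take 3 from A
Take 3 from A
Take 15 from A
Take 16 from B
Take 27 from B
Take 43 from B

Merged: [3, 3, 15, 16, 27, 43, 53, 99]


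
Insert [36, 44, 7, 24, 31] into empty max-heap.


Insert 36: [36]
Insert 44: [44, 36]
Insert 7: [44, 36, 7]
Insert 24: [44, 36, 7, 24]
Insert 31: [44, 36, 7, 24, 31]

Final heap: [44, 36, 7, 24, 31]


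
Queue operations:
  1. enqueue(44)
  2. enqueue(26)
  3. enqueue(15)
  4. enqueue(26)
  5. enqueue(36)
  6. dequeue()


enqueue(44) -> [44]
enqueue(26) -> [44, 26]
enqueue(15) -> [44, 26, 15]
enqueue(26) -> [44, 26, 15, 26]
enqueue(36) -> [44, 26, 15, 26, 36]
dequeue()->44, [26, 15, 26, 36]

Final queue: [26, 15, 26, 36]


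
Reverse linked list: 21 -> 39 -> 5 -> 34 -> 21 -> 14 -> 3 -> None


Step 1: curr=21, set curr.next=prev(None) | reversed so far: 21
Step 2: curr=39, set curr.next=prev(21) | reversed so far: 39 -> 21
Step 3: curr=5, set curr.next=prev(39) | reversed so far: 5 -> 39 -> 21
Step 4: curr=34, set curr.next=prev(5) | reversed so far: 34 -> 5 -> 39 -> 21
Step 5: curr=21, set curr.next=prev(34) | reversed so far: 21 -> 34 -> 5 -> 39 -> 21
Step 6: curr=14, set curr.next=prev(21) | reversed so far: 14 -> 21 -> 34 -> 5 -> 39 -> 21
Step 7: curr=3, set curr.next=prev(14) | reversed so far: 3 -> 14 -> 21 -> 34 -> 5 -> 39 -> 21

3 -> 14 -> 21 -> 34 -> 5 -> 39 -> 21 -> None


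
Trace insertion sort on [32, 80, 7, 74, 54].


Initial: [32, 80, 7, 74, 54]
Insert 80: [32, 80, 7, 74, 54]
Insert 7: [7, 32, 80, 74, 54]
Insert 74: [7, 32, 74, 80, 54]
Insert 54: [7, 32, 54, 74, 80]

Sorted: [7, 32, 54, 74, 80]


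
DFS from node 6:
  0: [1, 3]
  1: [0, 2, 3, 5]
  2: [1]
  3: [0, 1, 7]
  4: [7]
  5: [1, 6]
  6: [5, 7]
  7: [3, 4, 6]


Visit 6, push [7, 5]
Visit 5, push [1]
Visit 1, push [3, 2, 0]
Visit 0, push [3]
Visit 3, push [7]
Visit 7, push [4]
Visit 4, push []
Visit 2, push []

DFS order: [6, 5, 1, 0, 3, 7, 4, 2]


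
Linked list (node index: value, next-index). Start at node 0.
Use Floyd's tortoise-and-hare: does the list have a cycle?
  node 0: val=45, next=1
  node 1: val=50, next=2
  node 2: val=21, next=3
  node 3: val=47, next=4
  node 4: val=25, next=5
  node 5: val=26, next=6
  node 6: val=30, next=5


Floyd's tortoise (slow, +1) and hare (fast, +2):
  init: slow=0, fast=0
  step 1: slow=1, fast=2
  step 2: slow=2, fast=4
  step 3: slow=3, fast=6
  step 4: slow=4, fast=6
  step 5: slow=5, fast=6
  step 6: slow=6, fast=6
  slow == fast at node 6: cycle detected

Cycle: yes


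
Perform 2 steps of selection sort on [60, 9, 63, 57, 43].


Initial: [60, 9, 63, 57, 43]
Step 1: min=9 at 1
  Swap: [9, 60, 63, 57, 43]
Step 2: min=43 at 4
  Swap: [9, 43, 63, 57, 60]

After 2 steps: [9, 43, 63, 57, 60]


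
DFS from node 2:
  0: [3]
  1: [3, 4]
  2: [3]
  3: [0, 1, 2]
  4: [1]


Visit 2, push [3]
Visit 3, push [1, 0]
Visit 0, push []
Visit 1, push [4]
Visit 4, push []

DFS order: [2, 3, 0, 1, 4]


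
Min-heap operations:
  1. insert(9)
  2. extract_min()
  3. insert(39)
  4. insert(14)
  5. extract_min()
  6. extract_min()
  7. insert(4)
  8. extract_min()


insert(9) -> [9]
extract_min()->9, []
insert(39) -> [39]
insert(14) -> [14, 39]
extract_min()->14, [39]
extract_min()->39, []
insert(4) -> [4]
extract_min()->4, []

Final heap: []


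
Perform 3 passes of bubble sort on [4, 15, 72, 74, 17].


Initial: [4, 15, 72, 74, 17]
Pass 1: [4, 15, 72, 17, 74] (1 swaps)
Pass 2: [4, 15, 17, 72, 74] (1 swaps)
Pass 3: [4, 15, 17, 72, 74] (0 swaps)

After 3 passes: [4, 15, 17, 72, 74]


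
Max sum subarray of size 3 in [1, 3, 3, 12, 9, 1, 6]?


[0:3]: 7
[1:4]: 18
[2:5]: 24
[3:6]: 22
[4:7]: 16

Max: 24 at [2:5]


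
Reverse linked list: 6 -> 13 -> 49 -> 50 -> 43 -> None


Step 1: curr=6, set curr.next=prev(None) | reversed so far: 6
Step 2: curr=13, set curr.next=prev(6) | reversed so far: 13 -> 6
Step 3: curr=49, set curr.next=prev(13) | reversed so far: 49 -> 13 -> 6
Step 4: curr=50, set curr.next=prev(49) | reversed so far: 50 -> 49 -> 13 -> 6
Step 5: curr=43, set curr.next=prev(50) | reversed so far: 43 -> 50 -> 49 -> 13 -> 6

43 -> 50 -> 49 -> 13 -> 6 -> None


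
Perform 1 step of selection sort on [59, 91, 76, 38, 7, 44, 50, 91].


Initial: [59, 91, 76, 38, 7, 44, 50, 91]
Step 1: min=7 at 4
  Swap: [7, 91, 76, 38, 59, 44, 50, 91]

After 1 step: [7, 91, 76, 38, 59, 44, 50, 91]


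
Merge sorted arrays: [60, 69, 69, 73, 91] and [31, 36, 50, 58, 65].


Take 31 from B
Take 36 from B
Take 50 from B
Take 58 from B
Take 60 from A
Take 65 from B

Merged: [31, 36, 50, 58, 60, 65, 69, 69, 73, 91]


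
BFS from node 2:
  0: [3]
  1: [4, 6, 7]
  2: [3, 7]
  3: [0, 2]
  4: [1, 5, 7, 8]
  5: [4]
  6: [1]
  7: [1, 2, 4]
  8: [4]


Visit 2, enqueue [3, 7]
Visit 3, enqueue [0]
Visit 7, enqueue [1, 4]
Visit 0, enqueue []
Visit 1, enqueue [6]
Visit 4, enqueue [5, 8]
Visit 6, enqueue []
Visit 5, enqueue []
Visit 8, enqueue []

BFS order: [2, 3, 7, 0, 1, 4, 6, 5, 8]


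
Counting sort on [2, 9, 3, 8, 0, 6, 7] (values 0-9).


Input: [2, 9, 3, 8, 0, 6, 7]
Counts: [1, 0, 1, 1, 0, 0, 1, 1, 1, 1]

Sorted: [0, 2, 3, 6, 7, 8, 9]


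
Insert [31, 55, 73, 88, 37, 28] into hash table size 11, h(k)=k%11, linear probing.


Insert 31: h=9 -> slot 9
Insert 55: h=0 -> slot 0
Insert 73: h=7 -> slot 7
Insert 88: h=0, 1 probes -> slot 1
Insert 37: h=4 -> slot 4
Insert 28: h=6 -> slot 6

Table: [55, 88, None, None, 37, None, 28, 73, None, 31, None]


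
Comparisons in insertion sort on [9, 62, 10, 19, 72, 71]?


Algorithm: insertion sort
Input: [9, 62, 10, 19, 72, 71]
Sorted: [9, 10, 19, 62, 71, 72]

8


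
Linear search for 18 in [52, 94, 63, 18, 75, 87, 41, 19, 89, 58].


i=0: 52!=18
i=1: 94!=18
i=2: 63!=18
i=3: 18==18 found!

Found at 3, 4 comps


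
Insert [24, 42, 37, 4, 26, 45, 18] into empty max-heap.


Insert 24: [24]
Insert 42: [42, 24]
Insert 37: [42, 24, 37]
Insert 4: [42, 24, 37, 4]
Insert 26: [42, 26, 37, 4, 24]
Insert 45: [45, 26, 42, 4, 24, 37]
Insert 18: [45, 26, 42, 4, 24, 37, 18]

Final heap: [45, 26, 42, 4, 24, 37, 18]


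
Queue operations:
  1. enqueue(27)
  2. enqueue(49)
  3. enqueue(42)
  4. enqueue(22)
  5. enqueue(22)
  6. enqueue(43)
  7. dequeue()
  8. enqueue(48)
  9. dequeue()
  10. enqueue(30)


enqueue(27) -> [27]
enqueue(49) -> [27, 49]
enqueue(42) -> [27, 49, 42]
enqueue(22) -> [27, 49, 42, 22]
enqueue(22) -> [27, 49, 42, 22, 22]
enqueue(43) -> [27, 49, 42, 22, 22, 43]
dequeue()->27, [49, 42, 22, 22, 43]
enqueue(48) -> [49, 42, 22, 22, 43, 48]
dequeue()->49, [42, 22, 22, 43, 48]
enqueue(30) -> [42, 22, 22, 43, 48, 30]

Final queue: [42, 22, 22, 43, 48, 30]


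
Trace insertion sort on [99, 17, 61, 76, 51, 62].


Initial: [99, 17, 61, 76, 51, 62]
Insert 17: [17, 99, 61, 76, 51, 62]
Insert 61: [17, 61, 99, 76, 51, 62]
Insert 76: [17, 61, 76, 99, 51, 62]
Insert 51: [17, 51, 61, 76, 99, 62]
Insert 62: [17, 51, 61, 62, 76, 99]

Sorted: [17, 51, 61, 62, 76, 99]


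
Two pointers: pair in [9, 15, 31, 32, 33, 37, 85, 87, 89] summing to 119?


lo=0(9)+hi=8(89)=98
lo=1(15)+hi=8(89)=104
lo=2(31)+hi=8(89)=120
lo=2(31)+hi=7(87)=118
lo=3(32)+hi=7(87)=119

Yes: 32+87=119


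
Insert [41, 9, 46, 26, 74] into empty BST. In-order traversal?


Insert 41: root
Insert 9: L from 41
Insert 46: R from 41
Insert 26: L from 41 -> R from 9
Insert 74: R from 41 -> R from 46

In-order: [9, 26, 41, 46, 74]


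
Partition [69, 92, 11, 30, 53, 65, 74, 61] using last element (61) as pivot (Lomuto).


Pivot: 61
  11 <= 61: swap -> [11, 92, 69, 30, 53, 65, 74, 61]
  30 <= 61: swap -> [11, 30, 69, 92, 53, 65, 74, 61]
  53 <= 61: swap -> [11, 30, 53, 92, 69, 65, 74, 61]
Place pivot at 3: [11, 30, 53, 61, 69, 65, 74, 92]

Partitioned: [11, 30, 53, 61, 69, 65, 74, 92]


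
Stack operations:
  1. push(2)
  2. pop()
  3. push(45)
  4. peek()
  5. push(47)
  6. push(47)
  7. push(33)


push(2) -> [2]
pop()->2, []
push(45) -> [45]
peek()->45
push(47) -> [45, 47]
push(47) -> [45, 47, 47]
push(33) -> [45, 47, 47, 33]

Final stack: [45, 47, 47, 33]


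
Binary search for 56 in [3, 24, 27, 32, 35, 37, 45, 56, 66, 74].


Step 1: lo=0, hi=9, mid=4, val=35
Step 2: lo=5, hi=9, mid=7, val=56

Found at index 7


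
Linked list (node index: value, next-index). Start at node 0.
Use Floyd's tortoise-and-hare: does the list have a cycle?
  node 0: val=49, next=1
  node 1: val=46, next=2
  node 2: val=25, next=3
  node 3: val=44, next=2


Floyd's tortoise (slow, +1) and hare (fast, +2):
  init: slow=0, fast=0
  step 1: slow=1, fast=2
  step 2: slow=2, fast=2
  slow == fast at node 2: cycle detected

Cycle: yes


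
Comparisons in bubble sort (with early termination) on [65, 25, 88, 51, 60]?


Algorithm: bubble sort (with early termination)
Input: [65, 25, 88, 51, 60]
Sorted: [25, 51, 60, 65, 88]

9


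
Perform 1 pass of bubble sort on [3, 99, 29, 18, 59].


Initial: [3, 99, 29, 18, 59]
Pass 1: [3, 29, 18, 59, 99] (3 swaps)

After 1 pass: [3, 29, 18, 59, 99]


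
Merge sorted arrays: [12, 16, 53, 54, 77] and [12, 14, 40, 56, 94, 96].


Take 12 from A
Take 12 from B
Take 14 from B
Take 16 from A
Take 40 from B
Take 53 from A
Take 54 from A
Take 56 from B
Take 77 from A

Merged: [12, 12, 14, 16, 40, 53, 54, 56, 77, 94, 96]


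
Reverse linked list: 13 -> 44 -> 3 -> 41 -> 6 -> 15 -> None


Step 1: curr=13, set curr.next=prev(None) | reversed so far: 13
Step 2: curr=44, set curr.next=prev(13) | reversed so far: 44 -> 13
Step 3: curr=3, set curr.next=prev(44) | reversed so far: 3 -> 44 -> 13
Step 4: curr=41, set curr.next=prev(3) | reversed so far: 41 -> 3 -> 44 -> 13
Step 5: curr=6, set curr.next=prev(41) | reversed so far: 6 -> 41 -> 3 -> 44 -> 13
Step 6: curr=15, set curr.next=prev(6) | reversed so far: 15 -> 6 -> 41 -> 3 -> 44 -> 13

15 -> 6 -> 41 -> 3 -> 44 -> 13 -> None


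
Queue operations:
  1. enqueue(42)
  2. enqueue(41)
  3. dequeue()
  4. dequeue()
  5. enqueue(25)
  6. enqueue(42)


enqueue(42) -> [42]
enqueue(41) -> [42, 41]
dequeue()->42, [41]
dequeue()->41, []
enqueue(25) -> [25]
enqueue(42) -> [25, 42]

Final queue: [25, 42]


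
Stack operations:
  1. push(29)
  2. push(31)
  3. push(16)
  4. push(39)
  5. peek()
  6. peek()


push(29) -> [29]
push(31) -> [29, 31]
push(16) -> [29, 31, 16]
push(39) -> [29, 31, 16, 39]
peek()->39
peek()->39

Final stack: [29, 31, 16, 39]


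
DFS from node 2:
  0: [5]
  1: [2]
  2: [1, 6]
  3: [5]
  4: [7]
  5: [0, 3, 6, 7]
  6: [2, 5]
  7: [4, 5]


Visit 2, push [6, 1]
Visit 1, push []
Visit 6, push [5]
Visit 5, push [7, 3, 0]
Visit 0, push []
Visit 3, push []
Visit 7, push [4]
Visit 4, push []

DFS order: [2, 1, 6, 5, 0, 3, 7, 4]


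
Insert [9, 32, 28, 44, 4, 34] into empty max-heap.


Insert 9: [9]
Insert 32: [32, 9]
Insert 28: [32, 9, 28]
Insert 44: [44, 32, 28, 9]
Insert 4: [44, 32, 28, 9, 4]
Insert 34: [44, 32, 34, 9, 4, 28]

Final heap: [44, 32, 34, 9, 4, 28]


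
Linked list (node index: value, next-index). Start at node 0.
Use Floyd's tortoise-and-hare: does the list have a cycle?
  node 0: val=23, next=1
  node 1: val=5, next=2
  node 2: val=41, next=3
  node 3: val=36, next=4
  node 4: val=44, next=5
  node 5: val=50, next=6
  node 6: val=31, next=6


Floyd's tortoise (slow, +1) and hare (fast, +2):
  init: slow=0, fast=0
  step 1: slow=1, fast=2
  step 2: slow=2, fast=4
  step 3: slow=3, fast=6
  step 4: slow=4, fast=6
  step 5: slow=5, fast=6
  step 6: slow=6, fast=6
  slow == fast at node 6: cycle detected

Cycle: yes


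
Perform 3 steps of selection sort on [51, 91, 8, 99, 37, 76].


Initial: [51, 91, 8, 99, 37, 76]
Step 1: min=8 at 2
  Swap: [8, 91, 51, 99, 37, 76]
Step 2: min=37 at 4
  Swap: [8, 37, 51, 99, 91, 76]
Step 3: min=51 at 2
  Swap: [8, 37, 51, 99, 91, 76]

After 3 steps: [8, 37, 51, 99, 91, 76]


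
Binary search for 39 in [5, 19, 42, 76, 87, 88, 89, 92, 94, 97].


Step 1: lo=0, hi=9, mid=4, val=87
Step 2: lo=0, hi=3, mid=1, val=19
Step 3: lo=2, hi=3, mid=2, val=42

Not found


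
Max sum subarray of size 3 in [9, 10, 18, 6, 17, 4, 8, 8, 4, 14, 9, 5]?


[0:3]: 37
[1:4]: 34
[2:5]: 41
[3:6]: 27
[4:7]: 29
[5:8]: 20
[6:9]: 20
[7:10]: 26
[8:11]: 27
[9:12]: 28

Max: 41 at [2:5]


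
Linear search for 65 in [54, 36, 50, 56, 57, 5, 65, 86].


i=0: 54!=65
i=1: 36!=65
i=2: 50!=65
i=3: 56!=65
i=4: 57!=65
i=5: 5!=65
i=6: 65==65 found!

Found at 6, 7 comps


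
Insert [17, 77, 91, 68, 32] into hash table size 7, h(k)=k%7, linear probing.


Insert 17: h=3 -> slot 3
Insert 77: h=0 -> slot 0
Insert 91: h=0, 1 probes -> slot 1
Insert 68: h=5 -> slot 5
Insert 32: h=4 -> slot 4

Table: [77, 91, None, 17, 32, 68, None]


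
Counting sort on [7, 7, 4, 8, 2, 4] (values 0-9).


Input: [7, 7, 4, 8, 2, 4]
Counts: [0, 0, 1, 0, 2, 0, 0, 2, 1, 0]

Sorted: [2, 4, 4, 7, 7, 8]


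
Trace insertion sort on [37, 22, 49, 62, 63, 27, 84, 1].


Initial: [37, 22, 49, 62, 63, 27, 84, 1]
Insert 22: [22, 37, 49, 62, 63, 27, 84, 1]
Insert 49: [22, 37, 49, 62, 63, 27, 84, 1]
Insert 62: [22, 37, 49, 62, 63, 27, 84, 1]
Insert 63: [22, 37, 49, 62, 63, 27, 84, 1]
Insert 27: [22, 27, 37, 49, 62, 63, 84, 1]
Insert 84: [22, 27, 37, 49, 62, 63, 84, 1]
Insert 1: [1, 22, 27, 37, 49, 62, 63, 84]

Sorted: [1, 22, 27, 37, 49, 62, 63, 84]


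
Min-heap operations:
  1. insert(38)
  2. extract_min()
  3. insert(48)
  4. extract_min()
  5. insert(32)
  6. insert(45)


insert(38) -> [38]
extract_min()->38, []
insert(48) -> [48]
extract_min()->48, []
insert(32) -> [32]
insert(45) -> [32, 45]

Final heap: [32, 45]


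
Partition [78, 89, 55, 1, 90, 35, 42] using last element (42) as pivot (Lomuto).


Pivot: 42
  1 <= 42: swap -> [1, 89, 55, 78, 90, 35, 42]
  35 <= 42: swap -> [1, 35, 55, 78, 90, 89, 42]
Place pivot at 2: [1, 35, 42, 78, 90, 89, 55]

Partitioned: [1, 35, 42, 78, 90, 89, 55]


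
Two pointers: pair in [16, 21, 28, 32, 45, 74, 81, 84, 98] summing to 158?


lo=0(16)+hi=8(98)=114
lo=1(21)+hi=8(98)=119
lo=2(28)+hi=8(98)=126
lo=3(32)+hi=8(98)=130
lo=4(45)+hi=8(98)=143
lo=5(74)+hi=8(98)=172
lo=5(74)+hi=7(84)=158

Yes: 74+84=158


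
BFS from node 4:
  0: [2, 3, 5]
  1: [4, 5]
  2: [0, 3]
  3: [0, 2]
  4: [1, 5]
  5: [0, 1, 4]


Visit 4, enqueue [1, 5]
Visit 1, enqueue []
Visit 5, enqueue [0]
Visit 0, enqueue [2, 3]
Visit 2, enqueue []
Visit 3, enqueue []

BFS order: [4, 1, 5, 0, 2, 3]


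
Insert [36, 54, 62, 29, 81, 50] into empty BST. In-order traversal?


Insert 36: root
Insert 54: R from 36
Insert 62: R from 36 -> R from 54
Insert 29: L from 36
Insert 81: R from 36 -> R from 54 -> R from 62
Insert 50: R from 36 -> L from 54

In-order: [29, 36, 50, 54, 62, 81]


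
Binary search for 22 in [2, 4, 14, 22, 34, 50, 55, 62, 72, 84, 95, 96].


Step 1: lo=0, hi=11, mid=5, val=50
Step 2: lo=0, hi=4, mid=2, val=14
Step 3: lo=3, hi=4, mid=3, val=22

Found at index 3


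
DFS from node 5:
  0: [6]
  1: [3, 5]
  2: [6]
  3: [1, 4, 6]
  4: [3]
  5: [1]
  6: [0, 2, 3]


Visit 5, push [1]
Visit 1, push [3]
Visit 3, push [6, 4]
Visit 4, push []
Visit 6, push [2, 0]
Visit 0, push []
Visit 2, push []

DFS order: [5, 1, 3, 4, 6, 0, 2]


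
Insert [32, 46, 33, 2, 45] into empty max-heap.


Insert 32: [32]
Insert 46: [46, 32]
Insert 33: [46, 32, 33]
Insert 2: [46, 32, 33, 2]
Insert 45: [46, 45, 33, 2, 32]

Final heap: [46, 45, 33, 2, 32]


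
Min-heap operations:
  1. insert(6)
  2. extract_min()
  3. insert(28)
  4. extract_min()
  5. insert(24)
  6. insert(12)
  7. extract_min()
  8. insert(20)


insert(6) -> [6]
extract_min()->6, []
insert(28) -> [28]
extract_min()->28, []
insert(24) -> [24]
insert(12) -> [12, 24]
extract_min()->12, [24]
insert(20) -> [20, 24]

Final heap: [20, 24]


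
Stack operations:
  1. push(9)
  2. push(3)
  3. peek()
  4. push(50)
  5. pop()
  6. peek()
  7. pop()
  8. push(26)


push(9) -> [9]
push(3) -> [9, 3]
peek()->3
push(50) -> [9, 3, 50]
pop()->50, [9, 3]
peek()->3
pop()->3, [9]
push(26) -> [9, 26]

Final stack: [9, 26]


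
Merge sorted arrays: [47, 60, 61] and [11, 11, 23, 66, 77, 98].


Take 11 from B
Take 11 from B
Take 23 from B
Take 47 from A
Take 60 from A
Take 61 from A

Merged: [11, 11, 23, 47, 60, 61, 66, 77, 98]


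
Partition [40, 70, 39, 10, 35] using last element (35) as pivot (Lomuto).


Pivot: 35
  10 <= 35: swap -> [10, 70, 39, 40, 35]
Place pivot at 1: [10, 35, 39, 40, 70]

Partitioned: [10, 35, 39, 40, 70]


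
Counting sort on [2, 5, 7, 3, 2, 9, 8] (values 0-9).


Input: [2, 5, 7, 3, 2, 9, 8]
Counts: [0, 0, 2, 1, 0, 1, 0, 1, 1, 1]

Sorted: [2, 2, 3, 5, 7, 8, 9]


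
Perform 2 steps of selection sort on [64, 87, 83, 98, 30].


Initial: [64, 87, 83, 98, 30]
Step 1: min=30 at 4
  Swap: [30, 87, 83, 98, 64]
Step 2: min=64 at 4
  Swap: [30, 64, 83, 98, 87]

After 2 steps: [30, 64, 83, 98, 87]


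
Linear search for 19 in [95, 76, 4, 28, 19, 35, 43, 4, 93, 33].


i=0: 95!=19
i=1: 76!=19
i=2: 4!=19
i=3: 28!=19
i=4: 19==19 found!

Found at 4, 5 comps


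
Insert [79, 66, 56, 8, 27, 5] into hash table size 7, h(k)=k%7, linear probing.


Insert 79: h=2 -> slot 2
Insert 66: h=3 -> slot 3
Insert 56: h=0 -> slot 0
Insert 8: h=1 -> slot 1
Insert 27: h=6 -> slot 6
Insert 5: h=5 -> slot 5

Table: [56, 8, 79, 66, None, 5, 27]


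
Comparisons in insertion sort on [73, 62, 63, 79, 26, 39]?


Algorithm: insertion sort
Input: [73, 62, 63, 79, 26, 39]
Sorted: [26, 39, 62, 63, 73, 79]

13


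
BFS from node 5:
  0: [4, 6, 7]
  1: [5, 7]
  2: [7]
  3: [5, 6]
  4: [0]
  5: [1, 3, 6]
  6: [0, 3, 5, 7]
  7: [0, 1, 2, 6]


Visit 5, enqueue [1, 3, 6]
Visit 1, enqueue [7]
Visit 3, enqueue []
Visit 6, enqueue [0]
Visit 7, enqueue [2]
Visit 0, enqueue [4]
Visit 2, enqueue []
Visit 4, enqueue []

BFS order: [5, 1, 3, 6, 7, 0, 2, 4]


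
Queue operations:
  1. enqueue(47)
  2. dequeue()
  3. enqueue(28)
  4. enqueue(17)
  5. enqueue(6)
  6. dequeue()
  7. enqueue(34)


enqueue(47) -> [47]
dequeue()->47, []
enqueue(28) -> [28]
enqueue(17) -> [28, 17]
enqueue(6) -> [28, 17, 6]
dequeue()->28, [17, 6]
enqueue(34) -> [17, 6, 34]

Final queue: [17, 6, 34]


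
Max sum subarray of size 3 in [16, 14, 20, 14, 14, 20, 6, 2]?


[0:3]: 50
[1:4]: 48
[2:5]: 48
[3:6]: 48
[4:7]: 40
[5:8]: 28

Max: 50 at [0:3]


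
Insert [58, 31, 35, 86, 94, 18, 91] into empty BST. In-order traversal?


Insert 58: root
Insert 31: L from 58
Insert 35: L from 58 -> R from 31
Insert 86: R from 58
Insert 94: R from 58 -> R from 86
Insert 18: L from 58 -> L from 31
Insert 91: R from 58 -> R from 86 -> L from 94

In-order: [18, 31, 35, 58, 86, 91, 94]


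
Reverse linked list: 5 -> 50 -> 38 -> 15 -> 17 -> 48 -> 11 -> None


Step 1: curr=5, set curr.next=prev(None) | reversed so far: 5
Step 2: curr=50, set curr.next=prev(5) | reversed so far: 50 -> 5
Step 3: curr=38, set curr.next=prev(50) | reversed so far: 38 -> 50 -> 5
Step 4: curr=15, set curr.next=prev(38) | reversed so far: 15 -> 38 -> 50 -> 5
Step 5: curr=17, set curr.next=prev(15) | reversed so far: 17 -> 15 -> 38 -> 50 -> 5
Step 6: curr=48, set curr.next=prev(17) | reversed so far: 48 -> 17 -> 15 -> 38 -> 50 -> 5
Step 7: curr=11, set curr.next=prev(48) | reversed so far: 11 -> 48 -> 17 -> 15 -> 38 -> 50 -> 5

11 -> 48 -> 17 -> 15 -> 38 -> 50 -> 5 -> None


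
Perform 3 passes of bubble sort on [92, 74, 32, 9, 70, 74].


Initial: [92, 74, 32, 9, 70, 74]
Pass 1: [74, 32, 9, 70, 74, 92] (5 swaps)
Pass 2: [32, 9, 70, 74, 74, 92] (3 swaps)
Pass 3: [9, 32, 70, 74, 74, 92] (1 swaps)

After 3 passes: [9, 32, 70, 74, 74, 92]


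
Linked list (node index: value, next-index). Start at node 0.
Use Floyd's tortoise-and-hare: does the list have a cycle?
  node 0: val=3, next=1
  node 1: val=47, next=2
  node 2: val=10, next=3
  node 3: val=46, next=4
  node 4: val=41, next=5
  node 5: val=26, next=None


Floyd's tortoise (slow, +1) and hare (fast, +2):
  init: slow=0, fast=0
  step 1: slow=1, fast=2
  step 2: slow=2, fast=4
  step 3: fast 4->5->None, no cycle

Cycle: no


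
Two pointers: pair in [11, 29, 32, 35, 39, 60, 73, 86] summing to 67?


lo=0(11)+hi=7(86)=97
lo=0(11)+hi=6(73)=84
lo=0(11)+hi=5(60)=71
lo=0(11)+hi=4(39)=50
lo=1(29)+hi=4(39)=68
lo=1(29)+hi=3(35)=64
lo=2(32)+hi=3(35)=67

Yes: 32+35=67


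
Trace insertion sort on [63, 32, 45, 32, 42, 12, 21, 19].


Initial: [63, 32, 45, 32, 42, 12, 21, 19]
Insert 32: [32, 63, 45, 32, 42, 12, 21, 19]
Insert 45: [32, 45, 63, 32, 42, 12, 21, 19]
Insert 32: [32, 32, 45, 63, 42, 12, 21, 19]
Insert 42: [32, 32, 42, 45, 63, 12, 21, 19]
Insert 12: [12, 32, 32, 42, 45, 63, 21, 19]
Insert 21: [12, 21, 32, 32, 42, 45, 63, 19]
Insert 19: [12, 19, 21, 32, 32, 42, 45, 63]

Sorted: [12, 19, 21, 32, 32, 42, 45, 63]


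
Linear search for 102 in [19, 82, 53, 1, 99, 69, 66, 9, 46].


i=0: 19!=102
i=1: 82!=102
i=2: 53!=102
i=3: 1!=102
i=4: 99!=102
i=5: 69!=102
i=6: 66!=102
i=7: 9!=102
i=8: 46!=102

Not found, 9 comps


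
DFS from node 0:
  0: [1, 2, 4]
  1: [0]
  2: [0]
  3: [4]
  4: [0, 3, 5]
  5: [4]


Visit 0, push [4, 2, 1]
Visit 1, push []
Visit 2, push []
Visit 4, push [5, 3]
Visit 3, push []
Visit 5, push []

DFS order: [0, 1, 2, 4, 3, 5]


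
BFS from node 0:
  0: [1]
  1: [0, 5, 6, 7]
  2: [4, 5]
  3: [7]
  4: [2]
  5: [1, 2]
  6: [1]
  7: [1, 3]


Visit 0, enqueue [1]
Visit 1, enqueue [5, 6, 7]
Visit 5, enqueue [2]
Visit 6, enqueue []
Visit 7, enqueue [3]
Visit 2, enqueue [4]
Visit 3, enqueue []
Visit 4, enqueue []

BFS order: [0, 1, 5, 6, 7, 2, 3, 4]


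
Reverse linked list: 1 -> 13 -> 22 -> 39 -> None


Step 1: curr=1, set curr.next=prev(None) | reversed so far: 1
Step 2: curr=13, set curr.next=prev(1) | reversed so far: 13 -> 1
Step 3: curr=22, set curr.next=prev(13) | reversed so far: 22 -> 13 -> 1
Step 4: curr=39, set curr.next=prev(22) | reversed so far: 39 -> 22 -> 13 -> 1

39 -> 22 -> 13 -> 1 -> None


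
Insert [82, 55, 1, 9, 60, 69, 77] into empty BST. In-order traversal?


Insert 82: root
Insert 55: L from 82
Insert 1: L from 82 -> L from 55
Insert 9: L from 82 -> L from 55 -> R from 1
Insert 60: L from 82 -> R from 55
Insert 69: L from 82 -> R from 55 -> R from 60
Insert 77: L from 82 -> R from 55 -> R from 60 -> R from 69

In-order: [1, 9, 55, 60, 69, 77, 82]


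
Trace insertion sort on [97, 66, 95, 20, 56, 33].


Initial: [97, 66, 95, 20, 56, 33]
Insert 66: [66, 97, 95, 20, 56, 33]
Insert 95: [66, 95, 97, 20, 56, 33]
Insert 20: [20, 66, 95, 97, 56, 33]
Insert 56: [20, 56, 66, 95, 97, 33]
Insert 33: [20, 33, 56, 66, 95, 97]

Sorted: [20, 33, 56, 66, 95, 97]


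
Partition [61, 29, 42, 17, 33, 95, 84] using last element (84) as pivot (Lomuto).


Pivot: 84
  61 <= 84: advance i (no swap)
  29 <= 84: advance i (no swap)
  42 <= 84: advance i (no swap)
  17 <= 84: advance i (no swap)
  33 <= 84: advance i (no swap)
Place pivot at 5: [61, 29, 42, 17, 33, 84, 95]

Partitioned: [61, 29, 42, 17, 33, 84, 95]


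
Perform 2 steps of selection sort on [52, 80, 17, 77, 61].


Initial: [52, 80, 17, 77, 61]
Step 1: min=17 at 2
  Swap: [17, 80, 52, 77, 61]
Step 2: min=52 at 2
  Swap: [17, 52, 80, 77, 61]

After 2 steps: [17, 52, 80, 77, 61]


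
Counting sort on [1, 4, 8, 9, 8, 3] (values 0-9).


Input: [1, 4, 8, 9, 8, 3]
Counts: [0, 1, 0, 1, 1, 0, 0, 0, 2, 1]

Sorted: [1, 3, 4, 8, 8, 9]


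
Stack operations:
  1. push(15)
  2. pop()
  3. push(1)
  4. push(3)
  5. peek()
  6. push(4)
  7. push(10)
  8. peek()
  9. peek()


push(15) -> [15]
pop()->15, []
push(1) -> [1]
push(3) -> [1, 3]
peek()->3
push(4) -> [1, 3, 4]
push(10) -> [1, 3, 4, 10]
peek()->10
peek()->10

Final stack: [1, 3, 4, 10]


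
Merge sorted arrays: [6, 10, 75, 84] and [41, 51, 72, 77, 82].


Take 6 from A
Take 10 from A
Take 41 from B
Take 51 from B
Take 72 from B
Take 75 from A
Take 77 from B
Take 82 from B

Merged: [6, 10, 41, 51, 72, 75, 77, 82, 84]


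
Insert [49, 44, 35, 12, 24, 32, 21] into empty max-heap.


Insert 49: [49]
Insert 44: [49, 44]
Insert 35: [49, 44, 35]
Insert 12: [49, 44, 35, 12]
Insert 24: [49, 44, 35, 12, 24]
Insert 32: [49, 44, 35, 12, 24, 32]
Insert 21: [49, 44, 35, 12, 24, 32, 21]

Final heap: [49, 44, 35, 12, 24, 32, 21]


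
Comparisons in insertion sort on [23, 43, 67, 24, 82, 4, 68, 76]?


Algorithm: insertion sort
Input: [23, 43, 67, 24, 82, 4, 68, 76]
Sorted: [4, 23, 24, 43, 67, 68, 76, 82]

15


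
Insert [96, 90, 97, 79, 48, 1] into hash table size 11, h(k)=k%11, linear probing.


Insert 96: h=8 -> slot 8
Insert 90: h=2 -> slot 2
Insert 97: h=9 -> slot 9
Insert 79: h=2, 1 probes -> slot 3
Insert 48: h=4 -> slot 4
Insert 1: h=1 -> slot 1

Table: [None, 1, 90, 79, 48, None, None, None, 96, 97, None]


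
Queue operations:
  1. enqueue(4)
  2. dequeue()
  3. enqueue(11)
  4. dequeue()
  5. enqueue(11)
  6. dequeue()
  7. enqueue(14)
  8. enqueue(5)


enqueue(4) -> [4]
dequeue()->4, []
enqueue(11) -> [11]
dequeue()->11, []
enqueue(11) -> [11]
dequeue()->11, []
enqueue(14) -> [14]
enqueue(5) -> [14, 5]

Final queue: [14, 5]


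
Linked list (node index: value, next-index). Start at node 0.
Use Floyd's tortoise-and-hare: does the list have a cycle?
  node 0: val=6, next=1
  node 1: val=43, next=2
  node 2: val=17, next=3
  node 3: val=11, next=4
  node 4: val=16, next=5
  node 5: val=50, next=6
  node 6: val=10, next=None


Floyd's tortoise (slow, +1) and hare (fast, +2):
  init: slow=0, fast=0
  step 1: slow=1, fast=2
  step 2: slow=2, fast=4
  step 3: slow=3, fast=6
  step 4: fast -> None, no cycle

Cycle: no


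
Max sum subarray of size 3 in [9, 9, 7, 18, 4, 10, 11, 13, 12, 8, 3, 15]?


[0:3]: 25
[1:4]: 34
[2:5]: 29
[3:6]: 32
[4:7]: 25
[5:8]: 34
[6:9]: 36
[7:10]: 33
[8:11]: 23
[9:12]: 26

Max: 36 at [6:9]


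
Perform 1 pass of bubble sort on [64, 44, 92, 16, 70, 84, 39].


Initial: [64, 44, 92, 16, 70, 84, 39]
Pass 1: [44, 64, 16, 70, 84, 39, 92] (5 swaps)

After 1 pass: [44, 64, 16, 70, 84, 39, 92]


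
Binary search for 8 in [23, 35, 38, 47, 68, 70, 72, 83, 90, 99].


Step 1: lo=0, hi=9, mid=4, val=68
Step 2: lo=0, hi=3, mid=1, val=35
Step 3: lo=0, hi=0, mid=0, val=23

Not found


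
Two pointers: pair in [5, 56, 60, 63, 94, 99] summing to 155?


lo=0(5)+hi=5(99)=104
lo=1(56)+hi=5(99)=155

Yes: 56+99=155


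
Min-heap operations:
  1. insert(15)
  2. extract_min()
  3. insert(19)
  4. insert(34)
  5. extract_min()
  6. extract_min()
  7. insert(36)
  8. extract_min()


insert(15) -> [15]
extract_min()->15, []
insert(19) -> [19]
insert(34) -> [19, 34]
extract_min()->19, [34]
extract_min()->34, []
insert(36) -> [36]
extract_min()->36, []

Final heap: []


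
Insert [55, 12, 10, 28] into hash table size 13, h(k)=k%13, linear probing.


Insert 55: h=3 -> slot 3
Insert 12: h=12 -> slot 12
Insert 10: h=10 -> slot 10
Insert 28: h=2 -> slot 2

Table: [None, None, 28, 55, None, None, None, None, None, None, 10, None, 12]


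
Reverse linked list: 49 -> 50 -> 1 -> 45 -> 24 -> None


Step 1: curr=49, set curr.next=prev(None) | reversed so far: 49
Step 2: curr=50, set curr.next=prev(49) | reversed so far: 50 -> 49
Step 3: curr=1, set curr.next=prev(50) | reversed so far: 1 -> 50 -> 49
Step 4: curr=45, set curr.next=prev(1) | reversed so far: 45 -> 1 -> 50 -> 49
Step 5: curr=24, set curr.next=prev(45) | reversed so far: 24 -> 45 -> 1 -> 50 -> 49

24 -> 45 -> 1 -> 50 -> 49 -> None


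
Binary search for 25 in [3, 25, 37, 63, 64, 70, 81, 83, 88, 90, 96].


Step 1: lo=0, hi=10, mid=5, val=70
Step 2: lo=0, hi=4, mid=2, val=37
Step 3: lo=0, hi=1, mid=0, val=3
Step 4: lo=1, hi=1, mid=1, val=25

Found at index 1


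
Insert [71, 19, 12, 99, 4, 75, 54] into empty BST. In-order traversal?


Insert 71: root
Insert 19: L from 71
Insert 12: L from 71 -> L from 19
Insert 99: R from 71
Insert 4: L from 71 -> L from 19 -> L from 12
Insert 75: R from 71 -> L from 99
Insert 54: L from 71 -> R from 19

In-order: [4, 12, 19, 54, 71, 75, 99]


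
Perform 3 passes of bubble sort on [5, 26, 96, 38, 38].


Initial: [5, 26, 96, 38, 38]
Pass 1: [5, 26, 38, 38, 96] (2 swaps)
Pass 2: [5, 26, 38, 38, 96] (0 swaps)
Pass 3: [5, 26, 38, 38, 96] (0 swaps)

After 3 passes: [5, 26, 38, 38, 96]


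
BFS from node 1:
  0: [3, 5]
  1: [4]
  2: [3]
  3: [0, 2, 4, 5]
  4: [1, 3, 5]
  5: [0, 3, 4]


Visit 1, enqueue [4]
Visit 4, enqueue [3, 5]
Visit 3, enqueue [0, 2]
Visit 5, enqueue []
Visit 0, enqueue []
Visit 2, enqueue []

BFS order: [1, 4, 3, 5, 0, 2]


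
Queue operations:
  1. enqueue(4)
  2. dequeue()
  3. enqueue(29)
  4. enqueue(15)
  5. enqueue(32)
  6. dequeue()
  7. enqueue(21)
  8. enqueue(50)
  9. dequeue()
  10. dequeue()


enqueue(4) -> [4]
dequeue()->4, []
enqueue(29) -> [29]
enqueue(15) -> [29, 15]
enqueue(32) -> [29, 15, 32]
dequeue()->29, [15, 32]
enqueue(21) -> [15, 32, 21]
enqueue(50) -> [15, 32, 21, 50]
dequeue()->15, [32, 21, 50]
dequeue()->32, [21, 50]

Final queue: [21, 50]


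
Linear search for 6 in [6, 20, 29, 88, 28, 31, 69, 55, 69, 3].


i=0: 6==6 found!

Found at 0, 1 comps


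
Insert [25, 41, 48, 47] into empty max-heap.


Insert 25: [25]
Insert 41: [41, 25]
Insert 48: [48, 25, 41]
Insert 47: [48, 47, 41, 25]

Final heap: [48, 47, 41, 25]


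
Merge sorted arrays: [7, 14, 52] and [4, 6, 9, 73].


Take 4 from B
Take 6 from B
Take 7 from A
Take 9 from B
Take 14 from A
Take 52 from A

Merged: [4, 6, 7, 9, 14, 52, 73]


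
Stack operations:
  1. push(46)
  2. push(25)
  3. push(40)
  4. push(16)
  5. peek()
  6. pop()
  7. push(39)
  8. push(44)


push(46) -> [46]
push(25) -> [46, 25]
push(40) -> [46, 25, 40]
push(16) -> [46, 25, 40, 16]
peek()->16
pop()->16, [46, 25, 40]
push(39) -> [46, 25, 40, 39]
push(44) -> [46, 25, 40, 39, 44]

Final stack: [46, 25, 40, 39, 44]


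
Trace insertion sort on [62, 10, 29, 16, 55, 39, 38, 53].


Initial: [62, 10, 29, 16, 55, 39, 38, 53]
Insert 10: [10, 62, 29, 16, 55, 39, 38, 53]
Insert 29: [10, 29, 62, 16, 55, 39, 38, 53]
Insert 16: [10, 16, 29, 62, 55, 39, 38, 53]
Insert 55: [10, 16, 29, 55, 62, 39, 38, 53]
Insert 39: [10, 16, 29, 39, 55, 62, 38, 53]
Insert 38: [10, 16, 29, 38, 39, 55, 62, 53]
Insert 53: [10, 16, 29, 38, 39, 53, 55, 62]

Sorted: [10, 16, 29, 38, 39, 53, 55, 62]


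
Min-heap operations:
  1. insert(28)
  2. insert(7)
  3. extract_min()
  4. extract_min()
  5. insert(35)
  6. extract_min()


insert(28) -> [28]
insert(7) -> [7, 28]
extract_min()->7, [28]
extract_min()->28, []
insert(35) -> [35]
extract_min()->35, []

Final heap: []


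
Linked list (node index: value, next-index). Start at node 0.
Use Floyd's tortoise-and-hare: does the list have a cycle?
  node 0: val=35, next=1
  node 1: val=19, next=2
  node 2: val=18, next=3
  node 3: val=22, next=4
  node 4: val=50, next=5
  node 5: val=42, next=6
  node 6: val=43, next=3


Floyd's tortoise (slow, +1) and hare (fast, +2):
  init: slow=0, fast=0
  step 1: slow=1, fast=2
  step 2: slow=2, fast=4
  step 3: slow=3, fast=6
  step 4: slow=4, fast=4
  slow == fast at node 4: cycle detected

Cycle: yes


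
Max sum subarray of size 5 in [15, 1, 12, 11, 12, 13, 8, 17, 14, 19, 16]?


[0:5]: 51
[1:6]: 49
[2:7]: 56
[3:8]: 61
[4:9]: 64
[5:10]: 71
[6:11]: 74

Max: 74 at [6:11]


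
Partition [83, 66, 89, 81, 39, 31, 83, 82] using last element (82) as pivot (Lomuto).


Pivot: 82
  66 <= 82: swap -> [66, 83, 89, 81, 39, 31, 83, 82]
  81 <= 82: swap -> [66, 81, 89, 83, 39, 31, 83, 82]
  39 <= 82: swap -> [66, 81, 39, 83, 89, 31, 83, 82]
  31 <= 82: swap -> [66, 81, 39, 31, 89, 83, 83, 82]
Place pivot at 4: [66, 81, 39, 31, 82, 83, 83, 89]

Partitioned: [66, 81, 39, 31, 82, 83, 83, 89]


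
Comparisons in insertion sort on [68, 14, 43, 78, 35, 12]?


Algorithm: insertion sort
Input: [68, 14, 43, 78, 35, 12]
Sorted: [12, 14, 35, 43, 68, 78]

13


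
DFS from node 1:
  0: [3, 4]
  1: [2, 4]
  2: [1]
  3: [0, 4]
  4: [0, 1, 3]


Visit 1, push [4, 2]
Visit 2, push []
Visit 4, push [3, 0]
Visit 0, push [3]
Visit 3, push []

DFS order: [1, 2, 4, 0, 3]


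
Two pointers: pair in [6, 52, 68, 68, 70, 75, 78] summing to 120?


lo=0(6)+hi=6(78)=84
lo=1(52)+hi=6(78)=130
lo=1(52)+hi=5(75)=127
lo=1(52)+hi=4(70)=122
lo=1(52)+hi=3(68)=120

Yes: 52+68=120


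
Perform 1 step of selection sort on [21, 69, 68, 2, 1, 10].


Initial: [21, 69, 68, 2, 1, 10]
Step 1: min=1 at 4
  Swap: [1, 69, 68, 2, 21, 10]

After 1 step: [1, 69, 68, 2, 21, 10]


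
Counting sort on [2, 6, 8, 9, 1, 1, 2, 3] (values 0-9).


Input: [2, 6, 8, 9, 1, 1, 2, 3]
Counts: [0, 2, 2, 1, 0, 0, 1, 0, 1, 1]

Sorted: [1, 1, 2, 2, 3, 6, 8, 9]


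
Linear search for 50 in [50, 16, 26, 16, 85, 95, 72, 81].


i=0: 50==50 found!

Found at 0, 1 comps


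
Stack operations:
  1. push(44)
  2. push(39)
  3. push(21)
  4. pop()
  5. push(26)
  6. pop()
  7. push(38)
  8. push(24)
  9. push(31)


push(44) -> [44]
push(39) -> [44, 39]
push(21) -> [44, 39, 21]
pop()->21, [44, 39]
push(26) -> [44, 39, 26]
pop()->26, [44, 39]
push(38) -> [44, 39, 38]
push(24) -> [44, 39, 38, 24]
push(31) -> [44, 39, 38, 24, 31]

Final stack: [44, 39, 38, 24, 31]


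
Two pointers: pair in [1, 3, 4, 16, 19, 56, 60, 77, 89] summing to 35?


lo=0(1)+hi=8(89)=90
lo=0(1)+hi=7(77)=78
lo=0(1)+hi=6(60)=61
lo=0(1)+hi=5(56)=57
lo=0(1)+hi=4(19)=20
lo=1(3)+hi=4(19)=22
lo=2(4)+hi=4(19)=23
lo=3(16)+hi=4(19)=35

Yes: 16+19=35


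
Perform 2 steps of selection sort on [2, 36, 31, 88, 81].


Initial: [2, 36, 31, 88, 81]
Step 1: min=2 at 0
  Swap: [2, 36, 31, 88, 81]
Step 2: min=31 at 2
  Swap: [2, 31, 36, 88, 81]

After 2 steps: [2, 31, 36, 88, 81]


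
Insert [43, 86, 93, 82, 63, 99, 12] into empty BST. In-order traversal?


Insert 43: root
Insert 86: R from 43
Insert 93: R from 43 -> R from 86
Insert 82: R from 43 -> L from 86
Insert 63: R from 43 -> L from 86 -> L from 82
Insert 99: R from 43 -> R from 86 -> R from 93
Insert 12: L from 43

In-order: [12, 43, 63, 82, 86, 93, 99]


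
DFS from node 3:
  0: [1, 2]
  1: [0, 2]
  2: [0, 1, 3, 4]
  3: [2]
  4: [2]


Visit 3, push [2]
Visit 2, push [4, 1, 0]
Visit 0, push [1]
Visit 1, push []
Visit 4, push []

DFS order: [3, 2, 0, 1, 4]


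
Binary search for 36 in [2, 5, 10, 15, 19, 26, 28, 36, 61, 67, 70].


Step 1: lo=0, hi=10, mid=5, val=26
Step 2: lo=6, hi=10, mid=8, val=61
Step 3: lo=6, hi=7, mid=6, val=28
Step 4: lo=7, hi=7, mid=7, val=36

Found at index 7


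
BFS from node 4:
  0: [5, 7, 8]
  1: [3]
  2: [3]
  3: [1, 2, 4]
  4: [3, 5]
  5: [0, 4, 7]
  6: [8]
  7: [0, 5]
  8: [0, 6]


Visit 4, enqueue [3, 5]
Visit 3, enqueue [1, 2]
Visit 5, enqueue [0, 7]
Visit 1, enqueue []
Visit 2, enqueue []
Visit 0, enqueue [8]
Visit 7, enqueue []
Visit 8, enqueue [6]
Visit 6, enqueue []

BFS order: [4, 3, 5, 1, 2, 0, 7, 8, 6]


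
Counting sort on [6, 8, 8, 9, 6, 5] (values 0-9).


Input: [6, 8, 8, 9, 6, 5]
Counts: [0, 0, 0, 0, 0, 1, 2, 0, 2, 1]

Sorted: [5, 6, 6, 8, 8, 9]


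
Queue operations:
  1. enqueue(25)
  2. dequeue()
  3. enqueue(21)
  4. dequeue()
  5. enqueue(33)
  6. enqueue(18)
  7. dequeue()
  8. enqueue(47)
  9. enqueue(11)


enqueue(25) -> [25]
dequeue()->25, []
enqueue(21) -> [21]
dequeue()->21, []
enqueue(33) -> [33]
enqueue(18) -> [33, 18]
dequeue()->33, [18]
enqueue(47) -> [18, 47]
enqueue(11) -> [18, 47, 11]

Final queue: [18, 47, 11]


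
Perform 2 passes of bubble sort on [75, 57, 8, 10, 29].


Initial: [75, 57, 8, 10, 29]
Pass 1: [57, 8, 10, 29, 75] (4 swaps)
Pass 2: [8, 10, 29, 57, 75] (3 swaps)

After 2 passes: [8, 10, 29, 57, 75]


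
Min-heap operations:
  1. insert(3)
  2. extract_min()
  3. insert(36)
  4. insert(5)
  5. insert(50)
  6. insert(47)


insert(3) -> [3]
extract_min()->3, []
insert(36) -> [36]
insert(5) -> [5, 36]
insert(50) -> [5, 36, 50]
insert(47) -> [5, 36, 50, 47]

Final heap: [5, 36, 50, 47]


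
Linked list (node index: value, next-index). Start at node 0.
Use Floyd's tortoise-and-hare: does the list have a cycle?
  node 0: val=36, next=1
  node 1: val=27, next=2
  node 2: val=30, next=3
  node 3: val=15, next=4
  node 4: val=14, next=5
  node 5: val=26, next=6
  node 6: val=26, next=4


Floyd's tortoise (slow, +1) and hare (fast, +2):
  init: slow=0, fast=0
  step 1: slow=1, fast=2
  step 2: slow=2, fast=4
  step 3: slow=3, fast=6
  step 4: slow=4, fast=5
  step 5: slow=5, fast=4
  step 6: slow=6, fast=6
  slow == fast at node 6: cycle detected

Cycle: yes


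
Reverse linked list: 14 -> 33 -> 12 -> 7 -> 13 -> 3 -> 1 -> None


Step 1: curr=14, set curr.next=prev(None) | reversed so far: 14
Step 2: curr=33, set curr.next=prev(14) | reversed so far: 33 -> 14
Step 3: curr=12, set curr.next=prev(33) | reversed so far: 12 -> 33 -> 14
Step 4: curr=7, set curr.next=prev(12) | reversed so far: 7 -> 12 -> 33 -> 14
Step 5: curr=13, set curr.next=prev(7) | reversed so far: 13 -> 7 -> 12 -> 33 -> 14
Step 6: curr=3, set curr.next=prev(13) | reversed so far: 3 -> 13 -> 7 -> 12 -> 33 -> 14
Step 7: curr=1, set curr.next=prev(3) | reversed so far: 1 -> 3 -> 13 -> 7 -> 12 -> 33 -> 14

1 -> 3 -> 13 -> 7 -> 12 -> 33 -> 14 -> None
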